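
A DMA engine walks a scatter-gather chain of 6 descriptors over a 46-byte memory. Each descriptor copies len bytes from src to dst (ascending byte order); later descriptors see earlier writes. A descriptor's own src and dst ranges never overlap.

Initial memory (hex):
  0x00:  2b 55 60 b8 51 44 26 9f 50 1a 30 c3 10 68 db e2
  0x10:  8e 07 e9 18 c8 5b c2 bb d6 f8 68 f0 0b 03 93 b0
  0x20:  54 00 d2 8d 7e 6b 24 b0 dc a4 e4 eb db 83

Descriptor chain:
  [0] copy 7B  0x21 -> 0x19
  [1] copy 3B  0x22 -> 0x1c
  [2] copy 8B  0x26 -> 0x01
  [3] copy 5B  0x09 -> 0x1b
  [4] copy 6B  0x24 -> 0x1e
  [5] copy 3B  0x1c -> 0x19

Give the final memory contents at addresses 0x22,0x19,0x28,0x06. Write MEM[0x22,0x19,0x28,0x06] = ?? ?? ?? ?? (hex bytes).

#0 dst[0x19+7] := {0x00,0xd2,0x8d,0x7e,0x6b,0x24,0xb0}
#1 dst[0x1c+3] := {0xd2,0x8d,0x7e}
#2 dst[0x01+8] := {0x24,0xb0,0xdc,0xa4,0xe4,0xeb,0xdb,0x83}
#3 dst[0x1b+5] := {0x1a,0x30,0xc3,0x10,0x68}
#4 dst[0x1e+6] := {0x7e,0x6b,0x24,0xb0,0xdc,0xa4}
#5 dst[0x19+3] := {0x30,0xc3,0x7e}
query mem[0x22]=0xdc, mem[0x19]=0x30, mem[0x28]=0xdc, mem[0x06]=0xeb

MEM[0x22,0x19,0x28,0x06] = dc 30 dc eb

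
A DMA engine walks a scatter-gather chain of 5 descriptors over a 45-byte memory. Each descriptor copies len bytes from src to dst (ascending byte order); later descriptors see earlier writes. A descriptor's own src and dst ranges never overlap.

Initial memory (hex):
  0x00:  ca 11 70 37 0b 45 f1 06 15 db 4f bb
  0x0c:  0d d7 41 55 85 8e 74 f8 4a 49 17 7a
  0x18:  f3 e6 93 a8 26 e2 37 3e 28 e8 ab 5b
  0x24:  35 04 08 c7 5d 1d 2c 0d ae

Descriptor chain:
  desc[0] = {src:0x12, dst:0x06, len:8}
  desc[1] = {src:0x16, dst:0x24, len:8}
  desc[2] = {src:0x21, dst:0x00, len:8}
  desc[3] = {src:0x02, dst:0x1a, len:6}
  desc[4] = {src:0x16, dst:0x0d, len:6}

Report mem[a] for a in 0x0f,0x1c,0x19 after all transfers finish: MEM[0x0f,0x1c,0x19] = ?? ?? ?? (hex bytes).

[0] 0x12->0x06 len=8 : 74 f8 4a 49 17 7a f3 e6
[1] 0x16->0x24 len=8 : 17 7a f3 e6 93 a8 26 e2
[2] 0x21->0x00 len=8 : e8 ab 5b 17 7a f3 e6 93
[3] 0x02->0x1a len=6 : 5b 17 7a f3 e6 93
[4] 0x16->0x0d len=6 : 17 7a f3 e6 5b 17
query mem[0x0f]=0xf3, mem[0x1c]=0x7a, mem[0x19]=0xe6

MEM[0x0f,0x1c,0x19] = f3 7a e6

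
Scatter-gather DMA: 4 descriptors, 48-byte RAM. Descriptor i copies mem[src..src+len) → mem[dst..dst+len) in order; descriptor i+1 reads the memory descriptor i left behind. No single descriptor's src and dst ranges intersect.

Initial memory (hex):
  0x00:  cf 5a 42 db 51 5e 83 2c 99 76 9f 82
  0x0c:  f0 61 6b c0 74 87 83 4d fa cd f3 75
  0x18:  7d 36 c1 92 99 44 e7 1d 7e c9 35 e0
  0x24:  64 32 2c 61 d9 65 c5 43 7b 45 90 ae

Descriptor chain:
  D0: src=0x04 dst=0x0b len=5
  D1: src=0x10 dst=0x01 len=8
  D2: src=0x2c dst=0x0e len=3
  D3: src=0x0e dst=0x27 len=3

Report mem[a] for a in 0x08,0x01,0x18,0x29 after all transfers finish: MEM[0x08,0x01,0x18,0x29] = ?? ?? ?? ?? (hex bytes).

MEM[0x08,0x01,0x18,0x29] = 75 74 7d 90

  after D0: wrote 5B at 0x0b = 515e832c99
  after D1: wrote 8B at 0x01 = 7487834dfacdf375
  after D2: wrote 3B at 0x0e = 7b4590
  after D3: wrote 3B at 0x27 = 7b4590
query mem[0x08]=0x75, mem[0x01]=0x74, mem[0x18]=0x7d, mem[0x29]=0x90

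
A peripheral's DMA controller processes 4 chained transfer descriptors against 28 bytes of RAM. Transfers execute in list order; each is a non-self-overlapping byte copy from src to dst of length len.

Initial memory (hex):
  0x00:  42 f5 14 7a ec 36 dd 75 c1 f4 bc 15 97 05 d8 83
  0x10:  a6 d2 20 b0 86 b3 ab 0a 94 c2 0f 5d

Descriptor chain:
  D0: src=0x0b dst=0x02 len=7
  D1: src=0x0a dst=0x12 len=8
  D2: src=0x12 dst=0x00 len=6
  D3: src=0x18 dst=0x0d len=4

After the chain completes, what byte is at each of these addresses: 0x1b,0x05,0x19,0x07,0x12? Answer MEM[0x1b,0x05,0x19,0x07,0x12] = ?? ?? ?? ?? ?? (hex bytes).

MEM[0x1b,0x05,0x19,0x07,0x12] = 5d 83 d2 a6 bc

  after D0: wrote 7B at 0x02 = 159705d883a6d2
  after D1: wrote 8B at 0x12 = bc159705d883a6d2
  after D2: wrote 6B at 0x00 = bc159705d883
  after D3: wrote 4B at 0x0d = a6d20f5d
query mem[0x1b]=0x5d, mem[0x05]=0x83, mem[0x19]=0xd2, mem[0x07]=0xa6, mem[0x12]=0xbc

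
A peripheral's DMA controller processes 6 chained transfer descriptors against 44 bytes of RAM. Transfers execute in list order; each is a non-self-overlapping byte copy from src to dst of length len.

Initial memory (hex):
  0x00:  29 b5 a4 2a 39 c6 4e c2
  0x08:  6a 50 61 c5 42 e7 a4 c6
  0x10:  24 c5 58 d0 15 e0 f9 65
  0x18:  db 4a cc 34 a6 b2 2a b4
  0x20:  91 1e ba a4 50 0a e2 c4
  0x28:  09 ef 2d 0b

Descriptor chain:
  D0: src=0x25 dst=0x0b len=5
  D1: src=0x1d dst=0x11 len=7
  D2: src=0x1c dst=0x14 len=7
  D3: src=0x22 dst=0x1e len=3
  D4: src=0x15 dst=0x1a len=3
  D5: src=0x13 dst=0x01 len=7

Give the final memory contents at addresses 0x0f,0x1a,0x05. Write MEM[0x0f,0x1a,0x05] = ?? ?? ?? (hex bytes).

MEM[0x0f,0x1a,0x05] = ef b2 b4

#0 dst[0x0b+5] := {0x0a,0xe2,0xc4,0x09,0xef}
#1 dst[0x11+7] := {0xb2,0x2a,0xb4,0x91,0x1e,0xba,0xa4}
#2 dst[0x14+7] := {0xa6,0xb2,0x2a,0xb4,0x91,0x1e,0xba}
#3 dst[0x1e+3] := {0xba,0xa4,0x50}
#4 dst[0x1a+3] := {0xb2,0x2a,0xb4}
#5 dst[0x01+7] := {0xb4,0xa6,0xb2,0x2a,0xb4,0x91,0x1e}
query mem[0x0f]=0xef, mem[0x1a]=0xb2, mem[0x05]=0xb4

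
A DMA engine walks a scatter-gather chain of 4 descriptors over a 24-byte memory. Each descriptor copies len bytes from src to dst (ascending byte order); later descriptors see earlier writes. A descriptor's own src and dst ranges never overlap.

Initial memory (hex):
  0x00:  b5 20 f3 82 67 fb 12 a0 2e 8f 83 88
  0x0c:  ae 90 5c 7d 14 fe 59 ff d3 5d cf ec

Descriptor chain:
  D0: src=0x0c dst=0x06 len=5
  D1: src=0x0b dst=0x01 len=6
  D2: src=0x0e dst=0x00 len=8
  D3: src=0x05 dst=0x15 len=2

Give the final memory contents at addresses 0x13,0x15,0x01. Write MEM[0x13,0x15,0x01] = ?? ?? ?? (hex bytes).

MEM[0x13,0x15,0x01] = ff ff 7d

[0] 0x0c->0x06 len=5 : ae 90 5c 7d 14
[1] 0x0b->0x01 len=6 : 88 ae 90 5c 7d 14
[2] 0x0e->0x00 len=8 : 5c 7d 14 fe 59 ff d3 5d
[3] 0x05->0x15 len=2 : ff d3
query mem[0x13]=0xff, mem[0x15]=0xff, mem[0x01]=0x7d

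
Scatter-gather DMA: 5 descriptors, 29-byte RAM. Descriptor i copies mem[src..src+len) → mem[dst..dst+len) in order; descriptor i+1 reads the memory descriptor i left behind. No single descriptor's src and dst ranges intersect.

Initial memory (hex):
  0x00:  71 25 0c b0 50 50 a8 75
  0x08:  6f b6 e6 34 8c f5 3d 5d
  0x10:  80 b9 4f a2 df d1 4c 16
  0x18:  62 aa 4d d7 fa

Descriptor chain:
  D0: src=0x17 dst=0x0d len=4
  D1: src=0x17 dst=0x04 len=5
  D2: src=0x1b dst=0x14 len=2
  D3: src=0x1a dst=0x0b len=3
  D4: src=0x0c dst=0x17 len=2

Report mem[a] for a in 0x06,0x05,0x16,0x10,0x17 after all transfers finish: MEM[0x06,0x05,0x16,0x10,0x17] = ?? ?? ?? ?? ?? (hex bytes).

#0 dst[0x0d+4] := {0x16,0x62,0xaa,0x4d}
#1 dst[0x04+5] := {0x16,0x62,0xaa,0x4d,0xd7}
#2 dst[0x14+2] := {0xd7,0xfa}
#3 dst[0x0b+3] := {0x4d,0xd7,0xfa}
#4 dst[0x17+2] := {0xd7,0xfa}
query mem[0x06]=0xaa, mem[0x05]=0x62, mem[0x16]=0x4c, mem[0x10]=0x4d, mem[0x17]=0xd7

MEM[0x06,0x05,0x16,0x10,0x17] = aa 62 4c 4d d7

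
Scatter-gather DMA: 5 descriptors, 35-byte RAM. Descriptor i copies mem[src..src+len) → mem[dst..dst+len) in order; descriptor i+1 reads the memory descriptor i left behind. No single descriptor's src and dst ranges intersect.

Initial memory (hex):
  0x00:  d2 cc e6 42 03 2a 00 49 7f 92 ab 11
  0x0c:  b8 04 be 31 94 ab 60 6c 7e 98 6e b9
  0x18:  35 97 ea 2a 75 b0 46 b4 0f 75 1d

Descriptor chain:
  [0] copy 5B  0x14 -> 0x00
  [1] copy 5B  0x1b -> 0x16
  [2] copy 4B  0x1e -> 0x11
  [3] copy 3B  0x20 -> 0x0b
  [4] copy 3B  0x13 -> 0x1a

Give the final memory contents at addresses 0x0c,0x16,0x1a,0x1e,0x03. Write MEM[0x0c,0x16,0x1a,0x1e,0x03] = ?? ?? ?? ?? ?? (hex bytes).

MEM[0x0c,0x16,0x1a,0x1e,0x03] = 75 2a 0f 46 b9

#0 dst[0x00+5] := {0x7e,0x98,0x6e,0xb9,0x35}
#1 dst[0x16+5] := {0x2a,0x75,0xb0,0x46,0xb4}
#2 dst[0x11+4] := {0x46,0xb4,0x0f,0x75}
#3 dst[0x0b+3] := {0x0f,0x75,0x1d}
#4 dst[0x1a+3] := {0x0f,0x75,0x98}
query mem[0x0c]=0x75, mem[0x16]=0x2a, mem[0x1a]=0x0f, mem[0x1e]=0x46, mem[0x03]=0xb9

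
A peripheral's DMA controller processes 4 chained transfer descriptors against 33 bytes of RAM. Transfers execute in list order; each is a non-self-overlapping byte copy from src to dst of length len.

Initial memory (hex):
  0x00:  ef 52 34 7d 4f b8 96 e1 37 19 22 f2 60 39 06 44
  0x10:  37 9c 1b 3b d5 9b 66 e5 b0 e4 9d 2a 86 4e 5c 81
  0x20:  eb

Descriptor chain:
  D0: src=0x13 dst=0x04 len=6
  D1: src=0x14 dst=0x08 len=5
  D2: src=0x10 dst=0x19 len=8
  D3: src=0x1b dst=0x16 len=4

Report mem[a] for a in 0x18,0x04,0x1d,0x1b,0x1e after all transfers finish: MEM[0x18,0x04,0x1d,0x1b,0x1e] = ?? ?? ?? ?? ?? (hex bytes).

[0] 0x13->0x04 len=6 : 3b d5 9b 66 e5 b0
[1] 0x14->0x08 len=5 : d5 9b 66 e5 b0
[2] 0x10->0x19 len=8 : 37 9c 1b 3b d5 9b 66 e5
[3] 0x1b->0x16 len=4 : 1b 3b d5 9b
query mem[0x18]=0xd5, mem[0x04]=0x3b, mem[0x1d]=0xd5, mem[0x1b]=0x1b, mem[0x1e]=0x9b

MEM[0x18,0x04,0x1d,0x1b,0x1e] = d5 3b d5 1b 9b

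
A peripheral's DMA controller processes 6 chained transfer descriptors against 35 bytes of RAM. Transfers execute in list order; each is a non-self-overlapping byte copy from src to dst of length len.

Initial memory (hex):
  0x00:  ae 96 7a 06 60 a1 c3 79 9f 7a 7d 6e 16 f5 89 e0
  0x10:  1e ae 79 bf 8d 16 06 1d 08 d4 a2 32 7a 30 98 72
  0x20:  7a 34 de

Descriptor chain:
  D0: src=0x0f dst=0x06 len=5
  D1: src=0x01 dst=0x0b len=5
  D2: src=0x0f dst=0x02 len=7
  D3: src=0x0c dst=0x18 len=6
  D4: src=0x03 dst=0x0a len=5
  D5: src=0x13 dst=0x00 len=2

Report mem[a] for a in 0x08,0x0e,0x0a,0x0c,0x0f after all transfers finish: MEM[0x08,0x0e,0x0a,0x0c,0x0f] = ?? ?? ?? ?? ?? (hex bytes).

MEM[0x08,0x0e,0x0a,0x0c,0x0f] = 16 8d 1e 79 a1

D0: mem[0x06..0x0a] <- [e0 1e ae 79 bf]
D1: mem[0x0b..0x0f] <- [96 7a 06 60 a1]
D2: mem[0x02..0x08] <- [a1 1e ae 79 bf 8d 16]
D3: mem[0x18..0x1d] <- [7a 06 60 a1 1e ae]
D4: mem[0x0a..0x0e] <- [1e ae 79 bf 8d]
D5: mem[0x00..0x01] <- [bf 8d]
query mem[0x08]=0x16, mem[0x0e]=0x8d, mem[0x0a]=0x1e, mem[0x0c]=0x79, mem[0x0f]=0xa1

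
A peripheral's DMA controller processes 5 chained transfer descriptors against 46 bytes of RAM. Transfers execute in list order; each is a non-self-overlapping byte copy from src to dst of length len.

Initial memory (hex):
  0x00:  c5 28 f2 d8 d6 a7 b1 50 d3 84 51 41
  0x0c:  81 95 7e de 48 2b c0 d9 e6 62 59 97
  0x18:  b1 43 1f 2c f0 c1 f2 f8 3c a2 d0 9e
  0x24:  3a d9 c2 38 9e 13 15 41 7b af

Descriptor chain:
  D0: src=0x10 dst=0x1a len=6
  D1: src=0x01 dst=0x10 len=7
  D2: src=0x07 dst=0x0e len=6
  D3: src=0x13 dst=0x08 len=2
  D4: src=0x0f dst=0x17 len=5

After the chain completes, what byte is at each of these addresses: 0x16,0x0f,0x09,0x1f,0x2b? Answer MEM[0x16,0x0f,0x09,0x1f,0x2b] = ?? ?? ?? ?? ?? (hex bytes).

MEM[0x16,0x0f,0x09,0x1f,0x2b] = 50 d3 a7 62 41

  after D0: wrote 6B at 0x1a = 482bc0d9e662
  after D1: wrote 7B at 0x10 = 28f2d8d6a7b150
  after D2: wrote 6B at 0x0e = 50d384514181
  after D3: wrote 2B at 0x08 = 81a7
  after D4: wrote 5B at 0x17 = d384514181
query mem[0x16]=0x50, mem[0x0f]=0xd3, mem[0x09]=0xa7, mem[0x1f]=0x62, mem[0x2b]=0x41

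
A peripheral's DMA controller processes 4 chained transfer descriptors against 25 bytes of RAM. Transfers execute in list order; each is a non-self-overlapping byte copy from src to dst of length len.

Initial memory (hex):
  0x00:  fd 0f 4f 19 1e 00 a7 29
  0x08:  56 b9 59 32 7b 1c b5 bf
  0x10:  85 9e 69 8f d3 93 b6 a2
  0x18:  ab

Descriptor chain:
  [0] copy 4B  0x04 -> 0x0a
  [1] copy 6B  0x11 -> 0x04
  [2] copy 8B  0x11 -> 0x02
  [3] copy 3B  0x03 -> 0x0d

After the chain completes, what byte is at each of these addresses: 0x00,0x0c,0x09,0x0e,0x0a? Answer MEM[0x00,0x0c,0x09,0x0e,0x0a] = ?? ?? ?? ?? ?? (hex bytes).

MEM[0x00,0x0c,0x09,0x0e,0x0a] = fd a7 ab 8f 1e

#0 dst[0x0a+4] := {0x1e,0x00,0xa7,0x29}
#1 dst[0x04+6] := {0x9e,0x69,0x8f,0xd3,0x93,0xb6}
#2 dst[0x02+8] := {0x9e,0x69,0x8f,0xd3,0x93,0xb6,0xa2,0xab}
#3 dst[0x0d+3] := {0x69,0x8f,0xd3}
query mem[0x00]=0xfd, mem[0x0c]=0xa7, mem[0x09]=0xab, mem[0x0e]=0x8f, mem[0x0a]=0x1e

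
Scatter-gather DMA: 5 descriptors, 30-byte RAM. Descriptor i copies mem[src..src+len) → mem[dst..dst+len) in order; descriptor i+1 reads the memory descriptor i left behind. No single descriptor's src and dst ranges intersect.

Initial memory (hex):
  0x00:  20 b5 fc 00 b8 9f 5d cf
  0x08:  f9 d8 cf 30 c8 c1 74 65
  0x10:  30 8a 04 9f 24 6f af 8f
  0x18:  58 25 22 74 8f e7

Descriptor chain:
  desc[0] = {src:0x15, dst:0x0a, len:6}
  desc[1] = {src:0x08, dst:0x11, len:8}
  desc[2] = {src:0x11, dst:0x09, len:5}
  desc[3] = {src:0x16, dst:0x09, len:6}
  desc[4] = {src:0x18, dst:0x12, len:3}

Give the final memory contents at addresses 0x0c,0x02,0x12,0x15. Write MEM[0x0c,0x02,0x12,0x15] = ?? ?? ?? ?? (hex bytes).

MEM[0x0c,0x02,0x12,0x15] = 25 fc 22 8f

#0 dst[0x0a+6] := {0x6f,0xaf,0x8f,0x58,0x25,0x22}
#1 dst[0x11+8] := {0xf9,0xd8,0x6f,0xaf,0x8f,0x58,0x25,0x22}
#2 dst[0x09+5] := {0xf9,0xd8,0x6f,0xaf,0x8f}
#3 dst[0x09+6] := {0x58,0x25,0x22,0x25,0x22,0x74}
#4 dst[0x12+3] := {0x22,0x25,0x22}
query mem[0x0c]=0x25, mem[0x02]=0xfc, mem[0x12]=0x22, mem[0x15]=0x8f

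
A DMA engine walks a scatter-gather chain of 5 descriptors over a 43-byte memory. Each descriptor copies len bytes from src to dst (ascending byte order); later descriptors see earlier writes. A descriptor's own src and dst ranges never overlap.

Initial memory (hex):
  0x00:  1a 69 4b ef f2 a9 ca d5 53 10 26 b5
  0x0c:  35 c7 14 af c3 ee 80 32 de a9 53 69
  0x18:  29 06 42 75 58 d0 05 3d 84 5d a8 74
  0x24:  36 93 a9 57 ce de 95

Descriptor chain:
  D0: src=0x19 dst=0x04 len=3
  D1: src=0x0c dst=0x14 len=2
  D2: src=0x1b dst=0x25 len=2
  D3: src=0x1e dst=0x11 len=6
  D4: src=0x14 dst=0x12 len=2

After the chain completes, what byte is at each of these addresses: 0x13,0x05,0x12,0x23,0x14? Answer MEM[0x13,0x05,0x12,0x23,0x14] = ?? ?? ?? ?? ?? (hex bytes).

MEM[0x13,0x05,0x12,0x23,0x14] = a8 42 5d 74 5d

[0] 0x19->0x04 len=3 : 06 42 75
[1] 0x0c->0x14 len=2 : 35 c7
[2] 0x1b->0x25 len=2 : 75 58
[3] 0x1e->0x11 len=6 : 05 3d 84 5d a8 74
[4] 0x14->0x12 len=2 : 5d a8
query mem[0x13]=0xa8, mem[0x05]=0x42, mem[0x12]=0x5d, mem[0x23]=0x74, mem[0x14]=0x5d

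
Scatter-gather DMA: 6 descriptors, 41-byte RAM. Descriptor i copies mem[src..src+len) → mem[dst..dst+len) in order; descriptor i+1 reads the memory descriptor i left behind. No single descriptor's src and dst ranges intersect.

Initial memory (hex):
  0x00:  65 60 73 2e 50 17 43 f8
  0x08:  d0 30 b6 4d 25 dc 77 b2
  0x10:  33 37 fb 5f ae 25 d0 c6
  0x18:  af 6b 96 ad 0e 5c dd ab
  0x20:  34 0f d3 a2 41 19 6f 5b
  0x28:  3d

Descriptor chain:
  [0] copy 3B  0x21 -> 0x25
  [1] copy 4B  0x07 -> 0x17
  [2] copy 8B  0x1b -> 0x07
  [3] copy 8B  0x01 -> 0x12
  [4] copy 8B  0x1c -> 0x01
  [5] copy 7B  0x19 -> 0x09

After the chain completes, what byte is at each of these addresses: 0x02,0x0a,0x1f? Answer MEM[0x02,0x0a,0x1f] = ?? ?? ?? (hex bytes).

D0: mem[0x25..0x27] <- [0f d3 a2]
D1: mem[0x17..0x1a] <- [f8 d0 30 b6]
D2: mem[0x07..0x0e] <- [ad 0e 5c dd ab 34 0f d3]
D3: mem[0x12..0x19] <- [60 73 2e 50 17 43 ad 0e]
D4: mem[0x01..0x08] <- [0e 5c dd ab 34 0f d3 a2]
D5: mem[0x09..0x0f] <- [0e b6 ad 0e 5c dd ab]
query mem[0x02]=0x5c, mem[0x0a]=0xb6, mem[0x1f]=0xab

MEM[0x02,0x0a,0x1f] = 5c b6 ab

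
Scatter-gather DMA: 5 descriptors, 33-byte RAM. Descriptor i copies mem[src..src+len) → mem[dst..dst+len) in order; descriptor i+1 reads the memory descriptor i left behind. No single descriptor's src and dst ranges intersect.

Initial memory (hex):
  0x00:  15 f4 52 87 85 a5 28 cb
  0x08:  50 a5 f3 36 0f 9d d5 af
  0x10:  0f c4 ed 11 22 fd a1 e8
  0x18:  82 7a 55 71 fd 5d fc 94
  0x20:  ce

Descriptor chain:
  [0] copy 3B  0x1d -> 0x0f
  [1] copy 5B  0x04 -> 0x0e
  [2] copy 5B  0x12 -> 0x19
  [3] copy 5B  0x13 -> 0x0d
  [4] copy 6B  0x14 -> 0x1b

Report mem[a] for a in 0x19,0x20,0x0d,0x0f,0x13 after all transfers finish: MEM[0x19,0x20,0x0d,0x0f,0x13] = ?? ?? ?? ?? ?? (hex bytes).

MEM[0x19,0x20,0x0d,0x0f,0x13] = 50 50 11 fd 11

D0: mem[0x0f..0x11] <- [5d fc 94]
D1: mem[0x0e..0x12] <- [85 a5 28 cb 50]
D2: mem[0x19..0x1d] <- [50 11 22 fd a1]
D3: mem[0x0d..0x11] <- [11 22 fd a1 e8]
D4: mem[0x1b..0x20] <- [22 fd a1 e8 82 50]
query mem[0x19]=0x50, mem[0x20]=0x50, mem[0x0d]=0x11, mem[0x0f]=0xfd, mem[0x13]=0x11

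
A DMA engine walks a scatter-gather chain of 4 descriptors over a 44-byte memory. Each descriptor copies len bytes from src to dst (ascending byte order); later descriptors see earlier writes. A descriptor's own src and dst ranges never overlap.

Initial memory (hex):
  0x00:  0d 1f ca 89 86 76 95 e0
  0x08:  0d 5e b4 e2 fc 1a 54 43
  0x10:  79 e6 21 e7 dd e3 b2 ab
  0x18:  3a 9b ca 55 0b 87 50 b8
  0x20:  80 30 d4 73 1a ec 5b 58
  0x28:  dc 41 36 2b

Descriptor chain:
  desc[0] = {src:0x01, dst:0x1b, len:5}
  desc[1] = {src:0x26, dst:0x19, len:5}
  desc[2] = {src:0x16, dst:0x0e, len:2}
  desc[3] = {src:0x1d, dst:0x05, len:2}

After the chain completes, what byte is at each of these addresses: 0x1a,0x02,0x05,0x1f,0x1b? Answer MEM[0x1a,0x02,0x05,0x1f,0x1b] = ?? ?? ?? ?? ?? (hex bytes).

MEM[0x1a,0x02,0x05,0x1f,0x1b] = 58 ca 36 76 dc

  after D0: wrote 5B at 0x1b = 1fca898676
  after D1: wrote 5B at 0x19 = 5b58dc4136
  after D2: wrote 2B at 0x0e = b2ab
  after D3: wrote 2B at 0x05 = 3686
query mem[0x1a]=0x58, mem[0x02]=0xca, mem[0x05]=0x36, mem[0x1f]=0x76, mem[0x1b]=0xdc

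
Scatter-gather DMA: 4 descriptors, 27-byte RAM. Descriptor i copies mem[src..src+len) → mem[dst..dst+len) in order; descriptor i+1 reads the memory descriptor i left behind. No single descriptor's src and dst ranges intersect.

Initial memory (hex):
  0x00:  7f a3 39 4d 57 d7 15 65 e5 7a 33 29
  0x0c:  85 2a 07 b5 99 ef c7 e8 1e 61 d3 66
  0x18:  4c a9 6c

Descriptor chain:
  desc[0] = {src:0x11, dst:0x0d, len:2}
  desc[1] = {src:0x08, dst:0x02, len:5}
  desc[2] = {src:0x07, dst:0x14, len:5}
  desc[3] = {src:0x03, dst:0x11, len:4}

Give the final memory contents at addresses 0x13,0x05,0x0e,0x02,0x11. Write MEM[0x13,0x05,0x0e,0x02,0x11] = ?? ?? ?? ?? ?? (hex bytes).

MEM[0x13,0x05,0x0e,0x02,0x11] = 29 29 c7 e5 7a

D0: mem[0x0d..0x0e] <- [ef c7]
D1: mem[0x02..0x06] <- [e5 7a 33 29 85]
D2: mem[0x14..0x18] <- [65 e5 7a 33 29]
D3: mem[0x11..0x14] <- [7a 33 29 85]
query mem[0x13]=0x29, mem[0x05]=0x29, mem[0x0e]=0xc7, mem[0x02]=0xe5, mem[0x11]=0x7a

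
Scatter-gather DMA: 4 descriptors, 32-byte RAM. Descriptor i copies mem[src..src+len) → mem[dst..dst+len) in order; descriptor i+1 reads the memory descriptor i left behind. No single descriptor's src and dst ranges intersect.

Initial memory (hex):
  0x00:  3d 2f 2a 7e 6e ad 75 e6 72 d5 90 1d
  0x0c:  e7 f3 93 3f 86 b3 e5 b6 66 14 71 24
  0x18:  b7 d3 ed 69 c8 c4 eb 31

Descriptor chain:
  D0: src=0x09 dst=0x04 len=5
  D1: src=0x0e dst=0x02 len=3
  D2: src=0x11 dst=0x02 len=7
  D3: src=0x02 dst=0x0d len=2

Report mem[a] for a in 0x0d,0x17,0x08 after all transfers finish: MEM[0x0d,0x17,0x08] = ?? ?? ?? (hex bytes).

MEM[0x0d,0x17,0x08] = b3 24 24

[0] 0x09->0x04 len=5 : d5 90 1d e7 f3
[1] 0x0e->0x02 len=3 : 93 3f 86
[2] 0x11->0x02 len=7 : b3 e5 b6 66 14 71 24
[3] 0x02->0x0d len=2 : b3 e5
query mem[0x0d]=0xb3, mem[0x17]=0x24, mem[0x08]=0x24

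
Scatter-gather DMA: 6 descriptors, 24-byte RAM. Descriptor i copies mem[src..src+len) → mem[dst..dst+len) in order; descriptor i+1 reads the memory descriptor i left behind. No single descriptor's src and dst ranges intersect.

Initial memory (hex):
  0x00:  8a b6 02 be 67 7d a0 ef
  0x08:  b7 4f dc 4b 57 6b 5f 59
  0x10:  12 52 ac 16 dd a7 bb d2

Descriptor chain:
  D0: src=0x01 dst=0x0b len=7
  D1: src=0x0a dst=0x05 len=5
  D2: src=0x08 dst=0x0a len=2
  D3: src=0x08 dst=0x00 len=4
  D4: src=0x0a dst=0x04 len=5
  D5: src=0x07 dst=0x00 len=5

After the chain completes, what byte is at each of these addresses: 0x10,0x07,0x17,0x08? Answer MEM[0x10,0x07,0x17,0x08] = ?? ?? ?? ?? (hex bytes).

MEM[0x10,0x07,0x17,0x08] = a0 be d2 67

  after D0: wrote 7B at 0x0b = b602be677da0ef
  after D1: wrote 5B at 0x05 = dcb602be67
  after D2: wrote 2B at 0x0a = be67
  after D3: wrote 4B at 0x00 = be67be67
  after D4: wrote 5B at 0x04 = be6702be67
  after D5: wrote 5B at 0x00 = be6767be67
query mem[0x10]=0xa0, mem[0x07]=0xbe, mem[0x17]=0xd2, mem[0x08]=0x67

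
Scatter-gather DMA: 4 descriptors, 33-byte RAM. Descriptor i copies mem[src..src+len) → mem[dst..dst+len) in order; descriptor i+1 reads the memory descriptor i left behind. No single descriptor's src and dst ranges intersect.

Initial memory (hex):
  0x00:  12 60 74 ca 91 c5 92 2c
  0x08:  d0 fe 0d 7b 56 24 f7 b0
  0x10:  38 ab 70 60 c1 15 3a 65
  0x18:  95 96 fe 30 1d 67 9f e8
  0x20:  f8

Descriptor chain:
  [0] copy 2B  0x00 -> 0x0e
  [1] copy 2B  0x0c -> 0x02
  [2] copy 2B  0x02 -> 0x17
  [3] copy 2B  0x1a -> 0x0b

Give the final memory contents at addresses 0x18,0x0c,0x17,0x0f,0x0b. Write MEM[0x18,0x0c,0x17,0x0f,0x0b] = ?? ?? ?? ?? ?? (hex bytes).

MEM[0x18,0x0c,0x17,0x0f,0x0b] = 24 30 56 60 fe

[0] 0x00->0x0e len=2 : 12 60
[1] 0x0c->0x02 len=2 : 56 24
[2] 0x02->0x17 len=2 : 56 24
[3] 0x1a->0x0b len=2 : fe 30
query mem[0x18]=0x24, mem[0x0c]=0x30, mem[0x17]=0x56, mem[0x0f]=0x60, mem[0x0b]=0xfe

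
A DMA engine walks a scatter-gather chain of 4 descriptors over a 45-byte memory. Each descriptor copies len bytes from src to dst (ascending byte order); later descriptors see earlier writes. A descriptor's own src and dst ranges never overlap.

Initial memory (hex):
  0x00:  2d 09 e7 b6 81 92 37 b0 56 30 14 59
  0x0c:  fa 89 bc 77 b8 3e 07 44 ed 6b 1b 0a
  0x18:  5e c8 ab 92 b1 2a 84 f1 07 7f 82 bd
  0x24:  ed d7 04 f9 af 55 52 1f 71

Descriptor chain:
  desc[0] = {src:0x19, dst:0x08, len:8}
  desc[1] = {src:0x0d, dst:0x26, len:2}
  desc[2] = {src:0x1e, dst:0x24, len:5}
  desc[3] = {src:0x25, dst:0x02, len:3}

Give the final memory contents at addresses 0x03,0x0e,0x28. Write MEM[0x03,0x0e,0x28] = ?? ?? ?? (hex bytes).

[0] 0x19->0x08 len=8 : c8 ab 92 b1 2a 84 f1 07
[1] 0x0d->0x26 len=2 : 84 f1
[2] 0x1e->0x24 len=5 : 84 f1 07 7f 82
[3] 0x25->0x02 len=3 : f1 07 7f
query mem[0x03]=0x07, mem[0x0e]=0xf1, mem[0x28]=0x82

MEM[0x03,0x0e,0x28] = 07 f1 82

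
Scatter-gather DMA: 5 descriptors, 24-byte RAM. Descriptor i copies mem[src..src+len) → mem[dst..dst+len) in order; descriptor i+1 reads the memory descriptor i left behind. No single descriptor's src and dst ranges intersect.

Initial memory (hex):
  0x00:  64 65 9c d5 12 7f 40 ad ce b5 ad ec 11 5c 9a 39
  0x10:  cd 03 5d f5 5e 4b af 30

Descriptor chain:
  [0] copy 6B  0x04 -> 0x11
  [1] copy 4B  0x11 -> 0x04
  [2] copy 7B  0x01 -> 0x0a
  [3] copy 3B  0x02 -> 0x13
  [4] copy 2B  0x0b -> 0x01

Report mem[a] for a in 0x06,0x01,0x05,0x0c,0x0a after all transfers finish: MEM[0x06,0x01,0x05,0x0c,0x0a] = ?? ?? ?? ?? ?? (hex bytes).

[0] 0x04->0x11 len=6 : 12 7f 40 ad ce b5
[1] 0x11->0x04 len=4 : 12 7f 40 ad
[2] 0x01->0x0a len=7 : 65 9c d5 12 7f 40 ad
[3] 0x02->0x13 len=3 : 9c d5 12
[4] 0x0b->0x01 len=2 : 9c d5
query mem[0x06]=0x40, mem[0x01]=0x9c, mem[0x05]=0x7f, mem[0x0c]=0xd5, mem[0x0a]=0x65

MEM[0x06,0x01,0x05,0x0c,0x0a] = 40 9c 7f d5 65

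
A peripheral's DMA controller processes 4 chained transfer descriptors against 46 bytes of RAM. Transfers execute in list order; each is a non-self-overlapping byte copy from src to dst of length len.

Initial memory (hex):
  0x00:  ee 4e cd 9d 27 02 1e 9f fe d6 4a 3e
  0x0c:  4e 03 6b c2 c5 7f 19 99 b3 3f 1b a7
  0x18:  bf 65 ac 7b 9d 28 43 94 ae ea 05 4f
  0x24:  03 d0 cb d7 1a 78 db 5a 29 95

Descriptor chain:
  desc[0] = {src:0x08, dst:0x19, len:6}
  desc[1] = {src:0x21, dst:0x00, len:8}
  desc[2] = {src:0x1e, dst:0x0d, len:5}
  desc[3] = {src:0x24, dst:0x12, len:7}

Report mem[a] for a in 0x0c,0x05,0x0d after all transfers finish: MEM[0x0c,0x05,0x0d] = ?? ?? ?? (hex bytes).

MEM[0x0c,0x05,0x0d] = 4e cb 03

D0: mem[0x19..0x1e] <- [fe d6 4a 3e 4e 03]
D1: mem[0x00..0x07] <- [ea 05 4f 03 d0 cb d7 1a]
D2: mem[0x0d..0x11] <- [03 94 ae ea 05]
D3: mem[0x12..0x18] <- [03 d0 cb d7 1a 78 db]
query mem[0x0c]=0x4e, mem[0x05]=0xcb, mem[0x0d]=0x03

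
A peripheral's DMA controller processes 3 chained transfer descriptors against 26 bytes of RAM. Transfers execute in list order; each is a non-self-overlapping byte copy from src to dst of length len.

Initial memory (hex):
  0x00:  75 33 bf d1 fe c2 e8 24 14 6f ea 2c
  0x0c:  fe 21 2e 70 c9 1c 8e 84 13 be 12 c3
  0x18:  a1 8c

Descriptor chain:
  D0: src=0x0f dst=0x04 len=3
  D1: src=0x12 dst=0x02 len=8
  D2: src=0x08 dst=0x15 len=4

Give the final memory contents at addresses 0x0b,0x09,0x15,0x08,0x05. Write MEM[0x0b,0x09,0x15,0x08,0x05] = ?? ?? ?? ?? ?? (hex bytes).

MEM[0x0b,0x09,0x15,0x08,0x05] = 2c 8c a1 a1 be

[0] 0x0f->0x04 len=3 : 70 c9 1c
[1] 0x12->0x02 len=8 : 8e 84 13 be 12 c3 a1 8c
[2] 0x08->0x15 len=4 : a1 8c ea 2c
query mem[0x0b]=0x2c, mem[0x09]=0x8c, mem[0x15]=0xa1, mem[0x08]=0xa1, mem[0x05]=0xbe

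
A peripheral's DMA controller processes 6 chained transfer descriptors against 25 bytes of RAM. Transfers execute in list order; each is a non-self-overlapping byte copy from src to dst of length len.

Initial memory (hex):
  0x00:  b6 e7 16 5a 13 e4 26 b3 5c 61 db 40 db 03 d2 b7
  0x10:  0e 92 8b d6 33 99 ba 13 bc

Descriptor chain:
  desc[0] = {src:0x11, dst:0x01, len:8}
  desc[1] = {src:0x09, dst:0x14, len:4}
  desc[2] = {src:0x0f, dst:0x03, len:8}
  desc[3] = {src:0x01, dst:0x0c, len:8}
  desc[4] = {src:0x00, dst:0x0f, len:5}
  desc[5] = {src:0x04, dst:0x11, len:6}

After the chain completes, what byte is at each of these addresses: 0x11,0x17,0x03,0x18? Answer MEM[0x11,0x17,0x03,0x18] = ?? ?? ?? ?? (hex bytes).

[0] 0x11->0x01 len=8 : 92 8b d6 33 99 ba 13 bc
[1] 0x09->0x14 len=4 : 61 db 40 db
[2] 0x0f->0x03 len=8 : b7 0e 92 8b d6 61 db 40
[3] 0x01->0x0c len=8 : 92 8b b7 0e 92 8b d6 61
[4] 0x00->0x0f len=5 : b6 92 8b b7 0e
[5] 0x04->0x11 len=6 : 0e 92 8b d6 61 db
query mem[0x11]=0x0e, mem[0x17]=0xdb, mem[0x03]=0xb7, mem[0x18]=0xbc

MEM[0x11,0x17,0x03,0x18] = 0e db b7 bc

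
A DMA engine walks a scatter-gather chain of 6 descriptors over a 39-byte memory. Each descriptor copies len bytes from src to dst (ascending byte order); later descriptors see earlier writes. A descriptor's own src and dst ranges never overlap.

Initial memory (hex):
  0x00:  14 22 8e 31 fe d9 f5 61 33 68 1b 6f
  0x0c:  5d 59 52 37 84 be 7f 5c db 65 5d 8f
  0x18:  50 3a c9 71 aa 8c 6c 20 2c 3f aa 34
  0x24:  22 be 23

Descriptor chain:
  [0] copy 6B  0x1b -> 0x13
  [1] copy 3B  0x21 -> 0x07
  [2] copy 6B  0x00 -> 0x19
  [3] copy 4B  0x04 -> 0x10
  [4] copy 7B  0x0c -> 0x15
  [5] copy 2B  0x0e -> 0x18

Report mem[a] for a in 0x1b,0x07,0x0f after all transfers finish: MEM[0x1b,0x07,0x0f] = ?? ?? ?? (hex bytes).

MEM[0x1b,0x07,0x0f] = f5 3f 37

  after D0: wrote 6B at 0x13 = 71aa8c6c202c
  after D1: wrote 3B at 0x07 = 3faa34
  after D2: wrote 6B at 0x19 = 14228e31fed9
  after D3: wrote 4B at 0x10 = fed9f53f
  after D4: wrote 7B at 0x15 = 5d595237fed9f5
  after D5: wrote 2B at 0x18 = 5237
query mem[0x1b]=0xf5, mem[0x07]=0x3f, mem[0x0f]=0x37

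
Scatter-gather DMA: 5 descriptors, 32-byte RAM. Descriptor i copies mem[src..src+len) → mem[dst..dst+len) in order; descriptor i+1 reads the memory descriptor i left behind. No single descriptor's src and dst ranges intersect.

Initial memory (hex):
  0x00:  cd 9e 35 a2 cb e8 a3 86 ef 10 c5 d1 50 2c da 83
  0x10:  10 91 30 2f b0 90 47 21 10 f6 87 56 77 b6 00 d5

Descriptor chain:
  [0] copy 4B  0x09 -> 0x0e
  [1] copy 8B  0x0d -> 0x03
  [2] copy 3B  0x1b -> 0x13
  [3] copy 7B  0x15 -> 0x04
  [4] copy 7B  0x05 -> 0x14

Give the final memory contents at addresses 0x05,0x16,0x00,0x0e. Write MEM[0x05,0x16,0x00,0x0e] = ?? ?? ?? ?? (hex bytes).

MEM[0x05,0x16,0x00,0x0e] = 47 10 cd 10

D0: mem[0x0e..0x11] <- [10 c5 d1 50]
D1: mem[0x03..0x0a] <- [2c 10 c5 d1 50 30 2f b0]
D2: mem[0x13..0x15] <- [56 77 b6]
D3: mem[0x04..0x0a] <- [b6 47 21 10 f6 87 56]
D4: mem[0x14..0x1a] <- [47 21 10 f6 87 56 d1]
query mem[0x05]=0x47, mem[0x16]=0x10, mem[0x00]=0xcd, mem[0x0e]=0x10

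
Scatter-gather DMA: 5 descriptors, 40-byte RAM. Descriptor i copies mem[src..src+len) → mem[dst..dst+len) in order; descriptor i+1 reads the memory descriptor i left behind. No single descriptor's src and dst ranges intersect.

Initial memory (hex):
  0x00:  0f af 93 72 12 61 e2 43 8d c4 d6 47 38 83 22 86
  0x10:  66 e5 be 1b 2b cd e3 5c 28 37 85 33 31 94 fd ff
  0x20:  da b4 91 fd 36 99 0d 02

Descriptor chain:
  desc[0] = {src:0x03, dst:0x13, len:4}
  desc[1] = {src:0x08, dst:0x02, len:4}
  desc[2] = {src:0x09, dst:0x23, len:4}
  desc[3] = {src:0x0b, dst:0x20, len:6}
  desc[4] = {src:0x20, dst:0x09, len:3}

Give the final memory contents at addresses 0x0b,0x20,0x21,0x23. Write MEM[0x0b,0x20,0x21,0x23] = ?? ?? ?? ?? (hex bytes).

[0] 0x03->0x13 len=4 : 72 12 61 e2
[1] 0x08->0x02 len=4 : 8d c4 d6 47
[2] 0x09->0x23 len=4 : c4 d6 47 38
[3] 0x0b->0x20 len=6 : 47 38 83 22 86 66
[4] 0x20->0x09 len=3 : 47 38 83
query mem[0x0b]=0x83, mem[0x20]=0x47, mem[0x21]=0x38, mem[0x23]=0x22

MEM[0x0b,0x20,0x21,0x23] = 83 47 38 22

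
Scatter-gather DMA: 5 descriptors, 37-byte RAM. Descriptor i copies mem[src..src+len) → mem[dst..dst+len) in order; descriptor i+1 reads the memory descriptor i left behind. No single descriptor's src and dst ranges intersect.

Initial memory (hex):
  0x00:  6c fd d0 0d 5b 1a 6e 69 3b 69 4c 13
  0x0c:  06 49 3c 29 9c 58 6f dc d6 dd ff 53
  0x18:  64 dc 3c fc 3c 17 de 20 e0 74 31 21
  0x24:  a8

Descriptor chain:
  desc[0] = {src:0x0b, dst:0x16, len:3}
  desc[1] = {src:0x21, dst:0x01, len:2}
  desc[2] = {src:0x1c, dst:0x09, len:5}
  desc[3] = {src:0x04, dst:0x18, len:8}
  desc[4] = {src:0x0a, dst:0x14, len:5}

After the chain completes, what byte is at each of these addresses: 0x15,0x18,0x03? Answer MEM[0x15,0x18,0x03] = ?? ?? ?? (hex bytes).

  after D0: wrote 3B at 0x16 = 130649
  after D1: wrote 2B at 0x01 = 7431
  after D2: wrote 5B at 0x09 = 3c17de20e0
  after D3: wrote 8B at 0x18 = 5b1a6e693b3c17de
  after D4: wrote 5B at 0x14 = 17de20e03c
query mem[0x15]=0xde, mem[0x18]=0x3c, mem[0x03]=0x0d

MEM[0x15,0x18,0x03] = de 3c 0d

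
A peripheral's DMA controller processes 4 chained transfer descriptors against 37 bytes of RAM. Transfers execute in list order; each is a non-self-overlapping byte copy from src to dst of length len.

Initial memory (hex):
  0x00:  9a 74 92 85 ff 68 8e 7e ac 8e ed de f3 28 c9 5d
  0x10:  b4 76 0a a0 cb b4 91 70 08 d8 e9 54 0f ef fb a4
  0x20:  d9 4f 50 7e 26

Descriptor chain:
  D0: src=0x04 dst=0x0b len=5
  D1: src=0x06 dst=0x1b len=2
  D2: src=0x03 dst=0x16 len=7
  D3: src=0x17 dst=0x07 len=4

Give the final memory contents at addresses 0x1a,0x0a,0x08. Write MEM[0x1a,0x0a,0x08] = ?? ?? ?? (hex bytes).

MEM[0x1a,0x0a,0x08] = 7e 7e 68

  after D0: wrote 5B at 0x0b = ff688e7eac
  after D1: wrote 2B at 0x1b = 8e7e
  after D2: wrote 7B at 0x16 = 85ff688e7eac8e
  after D3: wrote 4B at 0x07 = ff688e7e
query mem[0x1a]=0x7e, mem[0x0a]=0x7e, mem[0x08]=0x68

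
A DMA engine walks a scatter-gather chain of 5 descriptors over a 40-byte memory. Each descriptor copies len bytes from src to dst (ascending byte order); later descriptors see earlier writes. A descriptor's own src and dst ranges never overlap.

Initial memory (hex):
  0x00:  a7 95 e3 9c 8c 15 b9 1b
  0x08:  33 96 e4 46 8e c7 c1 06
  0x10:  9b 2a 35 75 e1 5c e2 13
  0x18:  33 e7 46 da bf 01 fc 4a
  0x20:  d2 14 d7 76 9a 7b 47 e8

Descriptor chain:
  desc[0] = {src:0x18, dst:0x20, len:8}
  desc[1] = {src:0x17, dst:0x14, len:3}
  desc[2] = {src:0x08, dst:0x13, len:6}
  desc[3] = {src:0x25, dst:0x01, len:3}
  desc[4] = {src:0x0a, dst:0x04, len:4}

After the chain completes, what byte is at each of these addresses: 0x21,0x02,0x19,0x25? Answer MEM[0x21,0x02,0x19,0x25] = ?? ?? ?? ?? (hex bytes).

MEM[0x21,0x02,0x19,0x25] = e7 fc e7 01

[0] 0x18->0x20 len=8 : 33 e7 46 da bf 01 fc 4a
[1] 0x17->0x14 len=3 : 13 33 e7
[2] 0x08->0x13 len=6 : 33 96 e4 46 8e c7
[3] 0x25->0x01 len=3 : 01 fc 4a
[4] 0x0a->0x04 len=4 : e4 46 8e c7
query mem[0x21]=0xe7, mem[0x02]=0xfc, mem[0x19]=0xe7, mem[0x25]=0x01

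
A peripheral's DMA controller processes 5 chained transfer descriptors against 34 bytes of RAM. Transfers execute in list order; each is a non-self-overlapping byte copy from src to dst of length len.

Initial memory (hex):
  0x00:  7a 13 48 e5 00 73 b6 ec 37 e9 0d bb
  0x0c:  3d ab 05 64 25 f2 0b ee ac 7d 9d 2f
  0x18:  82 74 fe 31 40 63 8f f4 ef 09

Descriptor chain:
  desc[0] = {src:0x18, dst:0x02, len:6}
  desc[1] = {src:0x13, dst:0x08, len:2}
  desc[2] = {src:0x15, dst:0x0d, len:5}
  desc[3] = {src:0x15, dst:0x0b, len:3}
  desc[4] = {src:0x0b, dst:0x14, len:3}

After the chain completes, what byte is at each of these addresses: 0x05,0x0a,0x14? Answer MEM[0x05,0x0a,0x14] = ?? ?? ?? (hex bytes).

MEM[0x05,0x0a,0x14] = 31 0d 7d

#0 dst[0x02+6] := {0x82,0x74,0xfe,0x31,0x40,0x63}
#1 dst[0x08+2] := {0xee,0xac}
#2 dst[0x0d+5] := {0x7d,0x9d,0x2f,0x82,0x74}
#3 dst[0x0b+3] := {0x7d,0x9d,0x2f}
#4 dst[0x14+3] := {0x7d,0x9d,0x2f}
query mem[0x05]=0x31, mem[0x0a]=0x0d, mem[0x14]=0x7d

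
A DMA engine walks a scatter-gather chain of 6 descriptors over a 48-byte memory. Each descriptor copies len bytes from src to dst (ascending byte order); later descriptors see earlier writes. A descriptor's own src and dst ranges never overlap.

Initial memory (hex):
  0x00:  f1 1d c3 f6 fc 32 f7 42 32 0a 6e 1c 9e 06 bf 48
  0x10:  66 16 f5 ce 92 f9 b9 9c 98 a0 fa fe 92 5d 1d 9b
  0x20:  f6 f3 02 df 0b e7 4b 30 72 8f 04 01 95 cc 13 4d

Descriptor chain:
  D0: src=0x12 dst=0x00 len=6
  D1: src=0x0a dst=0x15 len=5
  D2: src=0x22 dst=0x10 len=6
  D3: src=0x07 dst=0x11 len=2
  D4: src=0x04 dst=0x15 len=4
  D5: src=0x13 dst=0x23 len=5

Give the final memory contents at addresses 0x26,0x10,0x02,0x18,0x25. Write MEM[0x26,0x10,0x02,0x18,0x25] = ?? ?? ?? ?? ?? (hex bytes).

MEM[0x26,0x10,0x02,0x18,0x25] = 9c 02 92 42 b9

[0] 0x12->0x00 len=6 : f5 ce 92 f9 b9 9c
[1] 0x0a->0x15 len=5 : 6e 1c 9e 06 bf
[2] 0x22->0x10 len=6 : 02 df 0b e7 4b 30
[3] 0x07->0x11 len=2 : 42 32
[4] 0x04->0x15 len=4 : b9 9c f7 42
[5] 0x13->0x23 len=5 : e7 4b b9 9c f7
query mem[0x26]=0x9c, mem[0x10]=0x02, mem[0x02]=0x92, mem[0x18]=0x42, mem[0x25]=0xb9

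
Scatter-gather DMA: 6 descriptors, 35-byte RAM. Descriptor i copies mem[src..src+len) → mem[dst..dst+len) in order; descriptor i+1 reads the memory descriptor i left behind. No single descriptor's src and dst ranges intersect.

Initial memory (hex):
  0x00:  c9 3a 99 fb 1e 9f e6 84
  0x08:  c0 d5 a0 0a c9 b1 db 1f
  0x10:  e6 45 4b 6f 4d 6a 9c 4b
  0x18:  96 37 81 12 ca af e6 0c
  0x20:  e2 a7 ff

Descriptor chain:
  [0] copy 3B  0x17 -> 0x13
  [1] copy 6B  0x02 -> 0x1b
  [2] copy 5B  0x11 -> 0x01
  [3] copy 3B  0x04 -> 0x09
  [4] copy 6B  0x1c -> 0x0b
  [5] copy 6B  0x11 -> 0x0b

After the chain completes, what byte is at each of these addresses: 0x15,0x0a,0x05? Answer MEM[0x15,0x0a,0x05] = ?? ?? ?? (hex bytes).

MEM[0x15,0x0a,0x05] = 37 37 37

  after D0: wrote 3B at 0x13 = 4b9637
  after D1: wrote 6B at 0x1b = 99fb1e9fe684
  after D2: wrote 5B at 0x01 = 454b4b9637
  after D3: wrote 3B at 0x09 = 9637e6
  after D4: wrote 6B at 0x0b = fb1e9fe684a7
  after D5: wrote 6B at 0x0b = 454b4b96379c
query mem[0x15]=0x37, mem[0x0a]=0x37, mem[0x05]=0x37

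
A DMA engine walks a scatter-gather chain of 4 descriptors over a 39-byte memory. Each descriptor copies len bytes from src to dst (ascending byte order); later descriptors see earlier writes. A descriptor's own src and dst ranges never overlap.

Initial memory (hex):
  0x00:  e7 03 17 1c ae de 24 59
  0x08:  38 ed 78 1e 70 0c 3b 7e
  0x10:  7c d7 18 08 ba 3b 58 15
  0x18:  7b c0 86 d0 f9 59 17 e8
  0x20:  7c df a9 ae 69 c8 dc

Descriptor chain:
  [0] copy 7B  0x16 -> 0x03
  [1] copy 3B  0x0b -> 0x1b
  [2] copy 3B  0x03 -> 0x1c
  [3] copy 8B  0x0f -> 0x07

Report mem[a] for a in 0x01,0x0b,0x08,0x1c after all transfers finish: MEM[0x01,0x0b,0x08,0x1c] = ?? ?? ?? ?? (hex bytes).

  after D0: wrote 7B at 0x03 = 58157bc086d0f9
  after D1: wrote 3B at 0x1b = 1e700c
  after D2: wrote 3B at 0x1c = 58157b
  after D3: wrote 8B at 0x07 = 7e7cd71808ba3b58
query mem[0x01]=0x03, mem[0x0b]=0x08, mem[0x08]=0x7c, mem[0x1c]=0x58

MEM[0x01,0x0b,0x08,0x1c] = 03 08 7c 58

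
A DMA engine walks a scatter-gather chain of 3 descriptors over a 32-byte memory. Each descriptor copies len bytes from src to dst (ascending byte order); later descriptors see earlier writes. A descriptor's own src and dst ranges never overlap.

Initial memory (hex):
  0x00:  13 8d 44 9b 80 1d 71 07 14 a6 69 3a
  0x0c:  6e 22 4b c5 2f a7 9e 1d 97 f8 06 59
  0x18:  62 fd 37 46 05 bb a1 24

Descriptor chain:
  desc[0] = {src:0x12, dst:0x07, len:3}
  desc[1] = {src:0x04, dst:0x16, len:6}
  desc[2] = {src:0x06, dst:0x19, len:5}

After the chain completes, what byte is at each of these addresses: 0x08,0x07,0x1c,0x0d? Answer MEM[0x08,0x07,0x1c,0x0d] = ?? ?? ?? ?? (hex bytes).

MEM[0x08,0x07,0x1c,0x0d] = 1d 9e 97 22

#0 dst[0x07+3] := {0x9e,0x1d,0x97}
#1 dst[0x16+6] := {0x80,0x1d,0x71,0x9e,0x1d,0x97}
#2 dst[0x19+5] := {0x71,0x9e,0x1d,0x97,0x69}
query mem[0x08]=0x1d, mem[0x07]=0x9e, mem[0x1c]=0x97, mem[0x0d]=0x22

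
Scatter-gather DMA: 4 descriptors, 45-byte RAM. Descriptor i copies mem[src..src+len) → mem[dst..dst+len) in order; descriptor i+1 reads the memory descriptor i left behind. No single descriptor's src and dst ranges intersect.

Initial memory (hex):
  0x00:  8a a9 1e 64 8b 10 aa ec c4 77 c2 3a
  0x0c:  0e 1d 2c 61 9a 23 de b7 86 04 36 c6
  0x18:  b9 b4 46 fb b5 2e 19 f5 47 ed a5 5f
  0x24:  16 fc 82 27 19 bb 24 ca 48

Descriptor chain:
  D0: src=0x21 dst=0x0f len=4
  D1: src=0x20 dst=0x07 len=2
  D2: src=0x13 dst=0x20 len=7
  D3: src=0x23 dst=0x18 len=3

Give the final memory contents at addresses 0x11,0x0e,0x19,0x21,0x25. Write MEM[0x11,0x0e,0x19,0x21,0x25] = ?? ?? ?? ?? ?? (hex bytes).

MEM[0x11,0x0e,0x19,0x21,0x25] = 5f 2c c6 86 b9

D0: mem[0x0f..0x12] <- [ed a5 5f 16]
D1: mem[0x07..0x08] <- [47 ed]
D2: mem[0x20..0x26] <- [b7 86 04 36 c6 b9 b4]
D3: mem[0x18..0x1a] <- [36 c6 b9]
query mem[0x11]=0x5f, mem[0x0e]=0x2c, mem[0x19]=0xc6, mem[0x21]=0x86, mem[0x25]=0xb9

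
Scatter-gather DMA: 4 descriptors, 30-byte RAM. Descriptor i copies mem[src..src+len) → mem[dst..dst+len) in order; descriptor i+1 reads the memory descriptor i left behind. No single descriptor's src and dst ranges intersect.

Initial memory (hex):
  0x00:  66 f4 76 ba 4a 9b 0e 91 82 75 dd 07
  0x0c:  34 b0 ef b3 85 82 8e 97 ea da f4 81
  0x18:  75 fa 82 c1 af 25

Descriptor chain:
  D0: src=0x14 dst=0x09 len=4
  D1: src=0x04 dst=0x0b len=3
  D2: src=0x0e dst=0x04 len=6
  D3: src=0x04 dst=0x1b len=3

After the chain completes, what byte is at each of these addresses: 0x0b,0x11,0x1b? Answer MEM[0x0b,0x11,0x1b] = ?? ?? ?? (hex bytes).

  after D0: wrote 4B at 0x09 = eadaf481
  after D1: wrote 3B at 0x0b = 4a9b0e
  after D2: wrote 6B at 0x04 = efb385828e97
  after D3: wrote 3B at 0x1b = efb385
query mem[0x0b]=0x4a, mem[0x11]=0x82, mem[0x1b]=0xef

MEM[0x0b,0x11,0x1b] = 4a 82 ef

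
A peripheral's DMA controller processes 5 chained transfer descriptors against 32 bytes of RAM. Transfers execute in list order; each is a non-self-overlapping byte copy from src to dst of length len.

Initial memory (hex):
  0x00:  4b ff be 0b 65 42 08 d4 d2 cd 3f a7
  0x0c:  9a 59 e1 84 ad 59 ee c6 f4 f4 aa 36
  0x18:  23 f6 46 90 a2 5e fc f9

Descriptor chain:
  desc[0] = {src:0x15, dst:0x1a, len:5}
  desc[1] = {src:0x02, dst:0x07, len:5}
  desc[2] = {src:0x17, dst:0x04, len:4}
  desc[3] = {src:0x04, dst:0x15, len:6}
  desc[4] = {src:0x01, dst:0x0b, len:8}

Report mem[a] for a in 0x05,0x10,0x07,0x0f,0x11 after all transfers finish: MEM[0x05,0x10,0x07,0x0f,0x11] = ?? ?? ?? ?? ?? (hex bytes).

D0: mem[0x1a..0x1e] <- [f4 aa 36 23 f6]
D1: mem[0x07..0x0b] <- [be 0b 65 42 08]
D2: mem[0x04..0x07] <- [36 23 f6 f4]
D3: mem[0x15..0x1a] <- [36 23 f6 f4 0b 65]
D4: mem[0x0b..0x12] <- [ff be 0b 36 23 f6 f4 0b]
query mem[0x05]=0x23, mem[0x10]=0xf6, mem[0x07]=0xf4, mem[0x0f]=0x23, mem[0x11]=0xf4

MEM[0x05,0x10,0x07,0x0f,0x11] = 23 f6 f4 23 f4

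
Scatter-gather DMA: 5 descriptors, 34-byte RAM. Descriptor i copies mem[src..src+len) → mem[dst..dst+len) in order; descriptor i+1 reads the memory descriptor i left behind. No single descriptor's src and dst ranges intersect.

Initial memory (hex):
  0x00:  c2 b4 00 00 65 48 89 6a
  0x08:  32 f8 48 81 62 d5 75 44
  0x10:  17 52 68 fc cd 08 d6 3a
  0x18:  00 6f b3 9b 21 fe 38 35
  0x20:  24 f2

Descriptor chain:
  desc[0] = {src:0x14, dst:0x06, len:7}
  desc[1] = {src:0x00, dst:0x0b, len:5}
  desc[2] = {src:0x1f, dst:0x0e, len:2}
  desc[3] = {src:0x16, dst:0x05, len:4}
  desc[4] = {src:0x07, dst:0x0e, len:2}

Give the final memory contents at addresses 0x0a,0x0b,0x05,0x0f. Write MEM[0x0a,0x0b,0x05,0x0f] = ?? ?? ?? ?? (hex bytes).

MEM[0x0a,0x0b,0x05,0x0f] = 00 c2 d6 6f

#0 dst[0x06+7] := {0xcd,0x08,0xd6,0x3a,0x00,0x6f,0xb3}
#1 dst[0x0b+5] := {0xc2,0xb4,0x00,0x00,0x65}
#2 dst[0x0e+2] := {0x35,0x24}
#3 dst[0x05+4] := {0xd6,0x3a,0x00,0x6f}
#4 dst[0x0e+2] := {0x00,0x6f}
query mem[0x0a]=0x00, mem[0x0b]=0xc2, mem[0x05]=0xd6, mem[0x0f]=0x6f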